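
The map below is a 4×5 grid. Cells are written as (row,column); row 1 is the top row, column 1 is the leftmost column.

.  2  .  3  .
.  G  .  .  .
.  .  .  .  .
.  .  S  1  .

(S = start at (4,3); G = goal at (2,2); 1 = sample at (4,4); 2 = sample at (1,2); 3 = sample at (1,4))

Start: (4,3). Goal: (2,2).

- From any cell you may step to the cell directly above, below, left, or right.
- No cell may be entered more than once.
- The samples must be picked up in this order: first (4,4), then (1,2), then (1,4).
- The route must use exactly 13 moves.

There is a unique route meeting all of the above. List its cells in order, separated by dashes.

The waypoints must appear in the order (4,4), (1,2), (1,4), with no cell reused.
Route from (4,3): right 1 to (4,4), up 1 to (3,4), left 3 to (3,1), up 2 to (1,1), right 3 to (1,4), down 1 to (2,4), left 2 to (2,2) — 13 moves in all.
Check: order respected (1 at step 1, 2 at step 8, 3 at step 10); 13 moves as required.

(4,3) - (4,4) - (3,4) - (3,3) - (3,2) - (3,1) - (2,1) - (1,1) - (1,2) - (1,3) - (1,4) - (2,4) - (2,3) - (2,2)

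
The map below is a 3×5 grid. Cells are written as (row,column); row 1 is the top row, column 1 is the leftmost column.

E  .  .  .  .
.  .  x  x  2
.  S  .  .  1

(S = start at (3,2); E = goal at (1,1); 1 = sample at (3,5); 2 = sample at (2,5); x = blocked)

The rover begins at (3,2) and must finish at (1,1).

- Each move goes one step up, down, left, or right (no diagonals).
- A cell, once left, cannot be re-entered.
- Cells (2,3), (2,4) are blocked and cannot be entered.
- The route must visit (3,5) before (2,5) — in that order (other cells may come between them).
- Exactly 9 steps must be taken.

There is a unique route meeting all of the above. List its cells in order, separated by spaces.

The waypoints must appear in the order (3,5), (2,5), with no cell reused.
Route from (3,2): right 3 to (3,5), up 2 to (1,5), left 4 to (1,1) — 9 moves in all.
Check: order respected (1 at step 3, 2 at step 4); 9 moves as required.

(3,2) (3,3) (3,4) (3,5) (2,5) (1,5) (1,4) (1,3) (1,2) (1,1)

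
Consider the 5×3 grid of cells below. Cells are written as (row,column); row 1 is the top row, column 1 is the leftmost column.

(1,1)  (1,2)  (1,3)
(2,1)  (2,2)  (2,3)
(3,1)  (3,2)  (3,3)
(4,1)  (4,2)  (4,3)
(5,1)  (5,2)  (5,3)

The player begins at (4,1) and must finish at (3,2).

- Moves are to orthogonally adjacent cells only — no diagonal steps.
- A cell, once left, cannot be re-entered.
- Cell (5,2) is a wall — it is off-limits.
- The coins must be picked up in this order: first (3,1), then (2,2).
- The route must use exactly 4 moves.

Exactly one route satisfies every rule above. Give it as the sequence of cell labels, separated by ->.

The waypoints must appear in the order (3,1), (2,2), with no cell reused.
Route from (4,1): up 2 to (2,1), right 1 to (2,2), down 1 to (3,2) — 4 moves in all.
Check: order respected ((3,1) at step 1, (2,2) at step 3); 4 moves as required.

(4,1) -> (3,1) -> (2,1) -> (2,2) -> (3,2)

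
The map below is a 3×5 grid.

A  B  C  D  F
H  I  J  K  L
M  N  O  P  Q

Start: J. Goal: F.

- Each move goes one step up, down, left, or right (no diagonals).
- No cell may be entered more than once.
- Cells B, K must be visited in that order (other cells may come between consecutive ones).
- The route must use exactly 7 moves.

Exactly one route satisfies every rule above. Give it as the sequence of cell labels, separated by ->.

J -> I -> B -> C -> D -> K -> L -> F

The waypoints must appear in the order B, K, with no cell reused.
Route from J: left 1 to I, up 1 to B, right 2 to D, down 1 to K, right 1 to L, up 1 to F — 7 moves in all.
Check: order respected (B at step 2, K at step 5); 7 moves as required.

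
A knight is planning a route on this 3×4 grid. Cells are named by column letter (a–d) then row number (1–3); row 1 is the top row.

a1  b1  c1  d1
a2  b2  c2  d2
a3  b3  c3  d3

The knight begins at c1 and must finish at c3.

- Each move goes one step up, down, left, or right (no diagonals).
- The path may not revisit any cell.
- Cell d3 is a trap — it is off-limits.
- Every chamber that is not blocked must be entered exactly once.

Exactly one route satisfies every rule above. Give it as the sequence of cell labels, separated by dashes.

c1 - d1 - d2 - c2 - b2 - b1 - a1 - a2 - a3 - b3 - c3

Need to visit all 11 open cells exactly once, starting at c1 and ending at c3.
Cell a1 has only two open neighbours (a2 and b1), so the path must pass straight through it: one of those is the cell it's entered from and the other is where it exits.
Route from c1: right 1 to d1, down 1 to d2, left 2 to b2, up 1 to b1, left 1 to a1, down 2 to a3, right 2 to c3 — 10 moves in all.
Check: all 11 open cells covered.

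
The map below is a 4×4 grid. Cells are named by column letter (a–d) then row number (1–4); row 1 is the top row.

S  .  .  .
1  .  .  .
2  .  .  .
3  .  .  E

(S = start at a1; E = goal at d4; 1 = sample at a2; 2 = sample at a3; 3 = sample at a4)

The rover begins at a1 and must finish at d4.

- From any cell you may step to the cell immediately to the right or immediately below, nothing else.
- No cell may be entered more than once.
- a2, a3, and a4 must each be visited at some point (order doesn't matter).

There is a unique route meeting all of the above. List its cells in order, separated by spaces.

Moves only go right or down, so the column and row indices never decrease.
Route from a1: down 3 to a4, right 3 to d4 — 6 moves in all.
Check: all required cells visited.

a1 a2 a3 a4 b4 c4 d4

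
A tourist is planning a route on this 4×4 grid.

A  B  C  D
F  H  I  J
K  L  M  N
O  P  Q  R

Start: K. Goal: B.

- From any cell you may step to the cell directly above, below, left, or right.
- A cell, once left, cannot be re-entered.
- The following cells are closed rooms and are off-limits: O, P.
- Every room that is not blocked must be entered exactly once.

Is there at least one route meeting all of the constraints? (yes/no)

yes

One route that works: K → L → M → Q → R → N → J → D → C → I → H → F → A → B.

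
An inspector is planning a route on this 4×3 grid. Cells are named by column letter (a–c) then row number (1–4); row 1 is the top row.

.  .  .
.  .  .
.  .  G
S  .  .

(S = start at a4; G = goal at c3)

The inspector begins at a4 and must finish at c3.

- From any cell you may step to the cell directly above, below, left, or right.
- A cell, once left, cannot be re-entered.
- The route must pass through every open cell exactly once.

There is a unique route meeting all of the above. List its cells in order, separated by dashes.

a4 - a3 - a2 - a1 - b1 - c1 - c2 - b2 - b3 - b4 - c4 - c3

Need to visit all 12 open cells exactly once, starting at a4 and ending at c3.
Cell c4 has only two open neighbours (c3 and b4), so the path must pass straight through it: one of those is the cell it's entered from and the other is where it exits.
Route from a4: 3× up (reaching a1), 2× right (reaching c1), down to c2, left to b2, 2× down (reaching b4), right to c4, up to c3 — 11 moves in all.
Check: all 12 open cells covered.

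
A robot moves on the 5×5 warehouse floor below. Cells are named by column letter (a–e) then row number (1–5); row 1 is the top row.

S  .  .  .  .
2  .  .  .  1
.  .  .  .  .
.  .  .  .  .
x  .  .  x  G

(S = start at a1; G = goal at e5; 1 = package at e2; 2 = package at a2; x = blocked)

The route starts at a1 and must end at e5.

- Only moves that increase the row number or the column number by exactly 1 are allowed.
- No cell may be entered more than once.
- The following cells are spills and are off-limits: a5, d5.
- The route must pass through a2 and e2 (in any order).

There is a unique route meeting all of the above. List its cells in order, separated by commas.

a1, a2, b2, c2, d2, e2, e3, e4, e5

Moves only go right or down, so the column and row indices never decrease.
Route from a1: down 1 to a2, right 4 to e2, down 3 to e5 — 8 moves in all.
Check: all required cells visited.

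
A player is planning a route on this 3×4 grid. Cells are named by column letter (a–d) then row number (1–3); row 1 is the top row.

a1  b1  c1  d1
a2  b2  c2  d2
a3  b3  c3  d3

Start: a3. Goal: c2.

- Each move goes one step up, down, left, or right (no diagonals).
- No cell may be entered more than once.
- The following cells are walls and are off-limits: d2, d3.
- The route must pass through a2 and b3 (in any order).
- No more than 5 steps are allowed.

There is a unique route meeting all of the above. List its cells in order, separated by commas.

The 5-move cap with required stops at a2, b3 leaves no slack for detours.
Route from a3: up to a2, right to b2, down to b3, right to c3, up to c2 — 5 moves in all.
Check: all required cells visited; 5 ≤ 5 moves.

a3, a2, b2, b3, c3, c2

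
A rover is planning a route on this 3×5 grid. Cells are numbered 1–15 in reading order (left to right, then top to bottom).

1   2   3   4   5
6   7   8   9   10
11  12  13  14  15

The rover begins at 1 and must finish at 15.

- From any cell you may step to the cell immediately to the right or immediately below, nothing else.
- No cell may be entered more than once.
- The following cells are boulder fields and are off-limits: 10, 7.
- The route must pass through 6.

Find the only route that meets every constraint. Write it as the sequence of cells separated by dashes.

1 - 6 - 11 - 12 - 13 - 14 - 15

Moves only go right or down, so the column and row indices never decrease.
Route from 1: 2× down (reaching 11), 4× right (reaching 15) — 6 moves in all.
Check: all required cells visited.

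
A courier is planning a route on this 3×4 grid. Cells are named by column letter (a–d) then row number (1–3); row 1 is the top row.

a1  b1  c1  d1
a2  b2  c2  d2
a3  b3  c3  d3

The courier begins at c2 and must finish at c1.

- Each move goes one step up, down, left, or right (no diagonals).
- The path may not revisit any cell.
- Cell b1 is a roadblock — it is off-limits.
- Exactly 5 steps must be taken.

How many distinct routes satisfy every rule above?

1

Need simple routes of exactly 5 moves from c2 to c1 (Manhattan distance 1, so 2 moves are spent on a detour and 2 undoing it).
Enumerating: c2 c3 d3 d2 d1 c1.
That gives 1 route.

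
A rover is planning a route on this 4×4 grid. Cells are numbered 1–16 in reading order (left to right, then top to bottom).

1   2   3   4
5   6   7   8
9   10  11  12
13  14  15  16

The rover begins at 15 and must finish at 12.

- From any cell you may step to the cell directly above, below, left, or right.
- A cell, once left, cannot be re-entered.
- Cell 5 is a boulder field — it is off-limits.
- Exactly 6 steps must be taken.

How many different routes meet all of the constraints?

Need simple routes of exactly 6 moves from 15 to 12 (Manhattan distance 2, so 2 moves are spent on a detour and 2 undoing it).
Enumerating: 15 11 7 3 4 8 12 | 15 11 10 6 7 8 12 | 15 14 10 6 7 11 12 | 15 14 10 6 7 8 12 | 15 14 10 11 7 8 12 | 15 14 13 9 10 11 12.
That gives 6 routes.

6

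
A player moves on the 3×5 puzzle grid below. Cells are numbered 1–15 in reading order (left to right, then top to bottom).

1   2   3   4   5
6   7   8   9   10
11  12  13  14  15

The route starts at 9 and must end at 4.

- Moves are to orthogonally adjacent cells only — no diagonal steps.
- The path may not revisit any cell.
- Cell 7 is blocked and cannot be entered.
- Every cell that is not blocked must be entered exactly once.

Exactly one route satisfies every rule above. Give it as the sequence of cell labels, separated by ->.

Need to visit all 14 open cells exactly once, starting at 9 and ending at 4.
Cell 5 has only two open neighbours (10 and 4), so the path must pass straight through it: one of those is the cell it's entered from and the other is where it exits.
Route from 9: left to 8, up to 3, 2× left (reaching 1), 2× down (reaching 11), 4× right (reaching 15), 2× up (reaching 5), left to 4 — 13 moves in all.
Check: all 14 open cells covered.

9 -> 8 -> 3 -> 2 -> 1 -> 6 -> 11 -> 12 -> 13 -> 14 -> 15 -> 10 -> 5 -> 4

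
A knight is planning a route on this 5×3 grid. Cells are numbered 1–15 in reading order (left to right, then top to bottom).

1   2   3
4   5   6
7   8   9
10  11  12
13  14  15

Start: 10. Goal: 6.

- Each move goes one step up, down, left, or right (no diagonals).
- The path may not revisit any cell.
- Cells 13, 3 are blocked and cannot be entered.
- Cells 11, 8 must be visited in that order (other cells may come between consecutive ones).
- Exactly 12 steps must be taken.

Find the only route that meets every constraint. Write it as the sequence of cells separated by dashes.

The waypoints must appear in the order 11, 8, with no cell reused.
Route from 10: right 1 to 11, down 1 to 14, right 1 to 15, up 2 to 9, left 2 to 7, up 2 to 1, right 1 to 2, down 1 to 5, right 1 to 6 — 12 moves in all.
Check: order respected (11 at step 1, 8 at step 6); 12 moves as required.

10 - 11 - 14 - 15 - 12 - 9 - 8 - 7 - 4 - 1 - 2 - 5 - 6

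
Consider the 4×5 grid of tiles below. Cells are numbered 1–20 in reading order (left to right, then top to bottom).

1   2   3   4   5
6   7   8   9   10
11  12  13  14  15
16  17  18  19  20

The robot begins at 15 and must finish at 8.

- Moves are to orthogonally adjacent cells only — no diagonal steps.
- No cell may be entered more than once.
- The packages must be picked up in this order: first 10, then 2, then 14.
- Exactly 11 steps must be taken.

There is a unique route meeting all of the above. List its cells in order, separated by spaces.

15 10 5 4 3 2 7 12 13 14 9 8

The waypoints must appear in the order 10, 2, 14, with no cell reused.
Route from 15: up 2 to 5, left 3 to 2, down 2 to 12, right 2 to 14, up 1 to 9, left 1 to 8 — 11 moves in all.
Check: order respected (10 at step 1, 2 at step 5, 14 at step 9); 11 moves as required.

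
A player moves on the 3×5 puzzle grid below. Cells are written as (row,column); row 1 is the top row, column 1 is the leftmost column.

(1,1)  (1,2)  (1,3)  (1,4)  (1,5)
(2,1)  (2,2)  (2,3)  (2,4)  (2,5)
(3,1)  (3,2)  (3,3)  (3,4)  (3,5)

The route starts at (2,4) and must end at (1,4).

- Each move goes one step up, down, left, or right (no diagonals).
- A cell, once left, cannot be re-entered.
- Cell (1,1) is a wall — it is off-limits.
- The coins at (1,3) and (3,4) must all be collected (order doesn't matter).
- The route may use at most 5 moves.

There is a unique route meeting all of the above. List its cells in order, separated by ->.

The 5-move cap with required stops at (1,3), (3,4) leaves no slack for detours.
Route from (2,4): down to (3,4), left to (3,3), 2× up (reaching (1,3)), right to (1,4) — 5 moves in all.
Check: all required cells visited; 5 ≤ 5 moves.

(2,4) -> (3,4) -> (3,3) -> (2,3) -> (1,3) -> (1,4)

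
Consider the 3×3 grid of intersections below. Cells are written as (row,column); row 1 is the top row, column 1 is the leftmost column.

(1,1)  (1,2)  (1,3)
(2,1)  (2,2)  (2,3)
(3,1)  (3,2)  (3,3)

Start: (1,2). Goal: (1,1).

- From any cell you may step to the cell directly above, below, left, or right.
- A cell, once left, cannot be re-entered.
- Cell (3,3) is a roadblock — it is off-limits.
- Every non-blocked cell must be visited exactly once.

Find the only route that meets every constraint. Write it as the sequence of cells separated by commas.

(1,2), (1,3), (2,3), (2,2), (3,2), (3,1), (2,1), (1,1)

Need to visit all 8 open cells exactly once, starting at (1,2) and ending at (1,1).
Cell (1,3) has only two open neighbours ((2,3) and (1,2)), so the path must pass straight through it: one of those is the cell it's entered from and the other is where it exits.
Route from (1,2): right 1 to (1,3), down 1 to (2,3), left 1 to (2,2), down 1 to (3,2), left 1 to (3,1), up 2 to (1,1) — 7 moves in all.
Check: all 8 open cells covered.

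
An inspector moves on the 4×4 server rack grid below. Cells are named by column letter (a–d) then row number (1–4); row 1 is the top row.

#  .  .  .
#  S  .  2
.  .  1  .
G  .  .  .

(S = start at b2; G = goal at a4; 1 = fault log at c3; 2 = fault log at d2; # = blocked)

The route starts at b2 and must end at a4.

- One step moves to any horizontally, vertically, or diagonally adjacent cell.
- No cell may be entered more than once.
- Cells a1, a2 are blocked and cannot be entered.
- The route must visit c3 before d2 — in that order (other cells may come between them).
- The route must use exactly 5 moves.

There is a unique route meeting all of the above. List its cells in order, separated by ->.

b2 -> c3 -> d2 -> c2 -> b3 -> a4

The waypoints must appear in the order c3, d2, with no cell reused.
Route from b2: down-right 1 to c3, up-right 1 to d2, left 1 to c2, down-left 2 to a4 — 5 moves in all.
Check: order respected (1 at step 1, 2 at step 2); 5 moves as required.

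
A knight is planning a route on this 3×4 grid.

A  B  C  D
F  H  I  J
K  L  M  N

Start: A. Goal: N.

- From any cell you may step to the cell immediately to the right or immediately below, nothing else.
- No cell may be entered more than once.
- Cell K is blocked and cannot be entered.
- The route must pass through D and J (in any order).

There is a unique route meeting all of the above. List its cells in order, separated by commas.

Moves only go right or down, so the column and row indices never decrease.
Route from A: right 3 to D, down 2 to N — 5 moves in all.
Check: all required cells visited.

A, B, C, D, J, N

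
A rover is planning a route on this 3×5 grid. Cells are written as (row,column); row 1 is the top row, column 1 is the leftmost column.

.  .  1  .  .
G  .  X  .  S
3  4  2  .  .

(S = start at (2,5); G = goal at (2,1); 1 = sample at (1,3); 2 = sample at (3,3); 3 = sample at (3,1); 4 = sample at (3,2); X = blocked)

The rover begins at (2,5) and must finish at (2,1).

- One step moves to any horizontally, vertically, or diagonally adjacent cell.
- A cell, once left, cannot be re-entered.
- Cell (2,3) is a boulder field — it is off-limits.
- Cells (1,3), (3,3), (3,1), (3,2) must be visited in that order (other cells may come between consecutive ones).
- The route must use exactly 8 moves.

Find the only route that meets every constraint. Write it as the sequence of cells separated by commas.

The waypoints must appear in the order (1,3), (3,3), (3,1), (3,2), with no cell reused.
Route from (2,5): up-left to (1,4), left to (1,3), down-right to (2,4), down-left to (3,3), up-left to (2,2), down-left to (3,1), right to (3,2), up-left to (2,1) — 8 moves in all.
Check: order respected (1 at step 2, 2 at step 4, 3 at step 6, 4 at step 7); 8 moves as required.

(2,5), (1,4), (1,3), (2,4), (3,3), (2,2), (3,1), (3,2), (2,1)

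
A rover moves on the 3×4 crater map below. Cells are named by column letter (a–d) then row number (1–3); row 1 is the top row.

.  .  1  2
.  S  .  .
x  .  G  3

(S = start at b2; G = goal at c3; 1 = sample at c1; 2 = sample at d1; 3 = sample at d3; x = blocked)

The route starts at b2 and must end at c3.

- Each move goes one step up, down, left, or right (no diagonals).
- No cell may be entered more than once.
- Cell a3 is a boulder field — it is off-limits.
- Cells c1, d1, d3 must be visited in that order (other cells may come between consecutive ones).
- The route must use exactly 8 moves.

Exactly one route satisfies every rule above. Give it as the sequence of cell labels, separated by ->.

The waypoints must appear in the order c1, d1, d3, with no cell reused.
Route from b2: left to a2, up to a1, 3× right (reaching d1), 2× down (reaching d3), left to c3 — 8 moves in all.
Check: order respected (1 at step 4, 2 at step 5, 3 at step 7); 8 moves as required.

b2 -> a2 -> a1 -> b1 -> c1 -> d1 -> d2 -> d3 -> c3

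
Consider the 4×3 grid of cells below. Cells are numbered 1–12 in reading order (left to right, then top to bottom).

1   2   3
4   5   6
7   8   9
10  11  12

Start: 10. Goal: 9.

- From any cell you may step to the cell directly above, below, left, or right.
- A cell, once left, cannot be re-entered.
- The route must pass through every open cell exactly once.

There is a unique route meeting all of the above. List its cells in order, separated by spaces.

10 7 4 1 2 3 6 5 8 11 12 9

Need to visit all 12 open cells exactly once, starting at 10 and ending at 9.
Cell 1 has only two open neighbours (4 and 2), so the path must pass straight through it: one of those is the cell it's entered from and the other is where it exits.
Route from 10: 3× up (reaching 1), 2× right (reaching 3), down to 6, left to 5, 2× down (reaching 11), right to 12, up to 9 — 11 moves in all.
Check: all 12 open cells covered.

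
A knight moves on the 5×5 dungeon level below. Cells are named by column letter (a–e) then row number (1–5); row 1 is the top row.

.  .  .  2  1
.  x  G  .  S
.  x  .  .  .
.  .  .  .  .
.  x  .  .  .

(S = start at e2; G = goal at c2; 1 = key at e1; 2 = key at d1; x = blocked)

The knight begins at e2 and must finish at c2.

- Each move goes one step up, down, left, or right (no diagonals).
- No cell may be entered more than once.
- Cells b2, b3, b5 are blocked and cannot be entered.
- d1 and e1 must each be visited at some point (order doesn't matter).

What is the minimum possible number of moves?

4

Any route passes through d1 and e1 in some order between e2 and c2. Summing Manhattan distances along each leg and taking the cheapest ordering (e2 → e1 → d1 → c2) gives a lower bound of 1 + 1 + 2 = 4 moves.
A route of 4 moves achieves this: e2 → e1 → d1 → d2 → c2.
Since 4 matches the lower bound, it is optimal.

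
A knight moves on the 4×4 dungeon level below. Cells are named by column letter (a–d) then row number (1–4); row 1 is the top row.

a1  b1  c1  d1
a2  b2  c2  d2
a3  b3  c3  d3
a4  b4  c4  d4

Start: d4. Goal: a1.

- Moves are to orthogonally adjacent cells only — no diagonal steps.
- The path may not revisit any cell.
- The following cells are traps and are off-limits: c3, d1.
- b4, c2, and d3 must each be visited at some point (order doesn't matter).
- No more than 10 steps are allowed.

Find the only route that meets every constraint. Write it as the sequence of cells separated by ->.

d4 -> d3 -> d2 -> c2 -> b2 -> b3 -> b4 -> a4 -> a3 -> a2 -> a1

Any route must reach b4, c2, and d3 and still end at a1 within 10 moves, so the order of the required stops is forced.
Route from d4: up 2 to d2, left 2 to b2, down 2 to b4, left 1 to a4, up 3 to a1 — 10 moves in all.
Check: all required cells visited; 10 ≤ 10 moves.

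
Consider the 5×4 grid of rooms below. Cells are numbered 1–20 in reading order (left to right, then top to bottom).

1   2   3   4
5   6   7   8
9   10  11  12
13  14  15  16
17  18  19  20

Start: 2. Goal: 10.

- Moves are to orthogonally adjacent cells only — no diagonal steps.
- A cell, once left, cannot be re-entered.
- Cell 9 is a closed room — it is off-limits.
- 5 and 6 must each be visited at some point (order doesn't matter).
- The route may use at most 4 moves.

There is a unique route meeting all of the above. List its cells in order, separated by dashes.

The 4-move cap with required stops at 5, 6 leaves no slack for detours.
Route from 2: left to 1, down to 5, right to 6, down to 10 — 4 moves in all.
Check: all required cells visited; 4 ≤ 4 moves.

2 - 1 - 5 - 6 - 10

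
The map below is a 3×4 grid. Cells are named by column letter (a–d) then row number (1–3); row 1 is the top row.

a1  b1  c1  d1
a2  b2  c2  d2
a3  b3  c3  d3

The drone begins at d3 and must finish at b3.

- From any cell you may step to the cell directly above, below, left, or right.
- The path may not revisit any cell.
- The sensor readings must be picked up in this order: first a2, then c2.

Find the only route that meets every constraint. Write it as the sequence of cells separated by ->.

d3 -> d2 -> d1 -> c1 -> b1 -> a1 -> a2 -> b2 -> c2 -> c3 -> b3

The waypoints must appear in the order a2, c2, with no cell reused.
Route from d3: up 2 to d1, left 3 to a1, down 1 to a2, right 2 to c2, down 1 to c3, left 1 to b3 — 10 moves in all.
Check: order respected (a2 at step 6, c2 at step 8).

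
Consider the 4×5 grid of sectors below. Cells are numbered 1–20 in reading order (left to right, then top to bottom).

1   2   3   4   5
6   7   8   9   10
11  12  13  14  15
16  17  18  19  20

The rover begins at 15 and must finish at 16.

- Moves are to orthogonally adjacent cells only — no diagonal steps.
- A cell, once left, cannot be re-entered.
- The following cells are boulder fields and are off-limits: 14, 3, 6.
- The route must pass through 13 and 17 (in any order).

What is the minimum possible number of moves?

7

Any route passes through 13 and 17 in some order between 15 and 16. Summing Manhattan distances along each leg and taking the cheapest ordering (15 → 13 → 17 → 16) gives a lower bound of 2 + 2 + 1 = 5 moves.
That bound ignores the blocked cells. Measuring each leg by the fewest moves that actually steer around them (15→13: 4; 13→17: 2; 17→16: 1) raises the lower bound to 7.
A route of 7 moves exists: 15 → 10 → 9 → 8 → 13 → 18 → 17 → 16.
Since 7 matches that lower bound, it is optimal.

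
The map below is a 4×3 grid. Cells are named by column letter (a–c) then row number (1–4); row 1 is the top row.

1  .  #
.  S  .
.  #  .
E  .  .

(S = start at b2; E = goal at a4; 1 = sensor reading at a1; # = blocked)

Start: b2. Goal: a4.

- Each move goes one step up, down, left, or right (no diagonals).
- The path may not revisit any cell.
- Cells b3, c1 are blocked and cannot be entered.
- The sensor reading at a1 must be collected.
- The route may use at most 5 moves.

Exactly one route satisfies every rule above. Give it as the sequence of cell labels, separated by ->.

The budget equals the shortest possible length, so every move has to be on a shortest route through the required cells.
Route from b2: up 1 to b1, left 1 to a1, down 3 to a4 — 5 moves in all.
Check: all required cells visited; 5 ≤ 5 moves.

b2 -> b1 -> a1 -> a2 -> a3 -> a4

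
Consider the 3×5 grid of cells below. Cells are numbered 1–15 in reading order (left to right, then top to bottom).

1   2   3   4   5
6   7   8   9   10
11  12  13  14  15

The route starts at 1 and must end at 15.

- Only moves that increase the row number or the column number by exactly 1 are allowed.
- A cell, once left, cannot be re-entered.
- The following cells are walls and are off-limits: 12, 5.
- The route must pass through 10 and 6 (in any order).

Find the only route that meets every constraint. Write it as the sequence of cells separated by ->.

1 -> 6 -> 7 -> 8 -> 9 -> 10 -> 15

Moves only go right or down, so the column and row indices never decrease.
Route from 1: down 1 to 6, right 4 to 10, down 1 to 15 — 6 moves in all.
Check: all required cells visited.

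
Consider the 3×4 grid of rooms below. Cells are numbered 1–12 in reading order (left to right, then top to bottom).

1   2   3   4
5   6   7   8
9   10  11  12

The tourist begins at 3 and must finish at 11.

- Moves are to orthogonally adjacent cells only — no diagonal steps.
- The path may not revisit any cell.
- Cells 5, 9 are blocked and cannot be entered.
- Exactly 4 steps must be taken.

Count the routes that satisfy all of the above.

Need simple routes of exactly 4 moves from 3 to 11 (Manhattan distance 2, so 1 moves are spent on a detour and 1 undoing it).
Enumerating: 3 7 6 10 11 | 3 7 8 12 11 | 3 2 6 10 11 | 3 2 6 7 11 | 3 4 8 12 11 | 3 4 8 7 11.
That gives 6 routes.

6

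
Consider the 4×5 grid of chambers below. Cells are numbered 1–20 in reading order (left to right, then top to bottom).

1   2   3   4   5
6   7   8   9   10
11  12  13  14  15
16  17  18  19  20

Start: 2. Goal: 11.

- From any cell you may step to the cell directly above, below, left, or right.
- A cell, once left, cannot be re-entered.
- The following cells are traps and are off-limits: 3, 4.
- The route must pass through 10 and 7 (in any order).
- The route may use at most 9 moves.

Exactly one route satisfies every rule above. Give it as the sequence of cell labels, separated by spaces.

The budget equals the shortest possible length, so every move has to be on a shortest route through the required cells.
Route from 2: down 1 to 7, right 3 to 10, down 1 to 15, left 4 to 11 — 9 moves in all.
Check: all required cells visited; 9 ≤ 9 moves.

2 7 8 9 10 15 14 13 12 11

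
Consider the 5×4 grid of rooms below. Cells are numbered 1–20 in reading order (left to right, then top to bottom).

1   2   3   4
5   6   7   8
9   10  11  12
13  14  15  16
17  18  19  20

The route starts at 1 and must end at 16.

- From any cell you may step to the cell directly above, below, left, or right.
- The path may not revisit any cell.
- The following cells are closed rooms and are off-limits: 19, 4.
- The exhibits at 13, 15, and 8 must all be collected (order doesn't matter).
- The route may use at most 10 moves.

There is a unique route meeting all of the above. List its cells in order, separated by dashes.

Any route must reach 13, 15, and 8 and still end at 16 within 10 moves, so the order of the required stops is forced.
Route from 1: 3× down (reaching 13), 2× right (reaching 15), 2× up (reaching 7), right to 8, 2× down (reaching 16) — 10 moves in all.
Check: all required cells visited; 10 ≤ 10 moves.

1 - 5 - 9 - 13 - 14 - 15 - 11 - 7 - 8 - 12 - 16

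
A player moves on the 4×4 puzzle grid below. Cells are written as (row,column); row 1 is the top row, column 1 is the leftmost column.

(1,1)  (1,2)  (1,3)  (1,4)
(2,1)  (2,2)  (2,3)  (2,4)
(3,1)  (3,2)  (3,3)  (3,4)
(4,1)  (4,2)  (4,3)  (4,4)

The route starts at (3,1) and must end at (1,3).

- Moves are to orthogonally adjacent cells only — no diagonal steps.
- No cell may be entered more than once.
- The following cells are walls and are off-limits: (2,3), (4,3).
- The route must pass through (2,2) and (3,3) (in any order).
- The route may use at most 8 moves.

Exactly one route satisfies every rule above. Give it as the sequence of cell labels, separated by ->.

The 8-move cap with required stops at (2,2), (3,3) leaves no slack for detours.
Route from (3,1): up to (2,1), right to (2,2), down to (3,2), 2× right (reaching (3,4)), 2× up (reaching (1,4)), left to (1,3) — 8 moves in all.
Check: all required cells visited; 8 ≤ 8 moves.

(3,1) -> (2,1) -> (2,2) -> (3,2) -> (3,3) -> (3,4) -> (2,4) -> (1,4) -> (1,3)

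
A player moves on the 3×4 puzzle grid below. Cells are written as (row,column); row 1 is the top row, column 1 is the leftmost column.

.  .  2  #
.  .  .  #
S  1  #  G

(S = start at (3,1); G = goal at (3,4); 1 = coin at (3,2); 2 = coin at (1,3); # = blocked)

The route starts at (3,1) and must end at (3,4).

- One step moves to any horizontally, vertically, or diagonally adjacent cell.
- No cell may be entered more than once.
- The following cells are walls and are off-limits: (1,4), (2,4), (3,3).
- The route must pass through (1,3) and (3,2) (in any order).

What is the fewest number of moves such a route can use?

Any route passes through (1,3) and (3,2) in some order between (3,1) and (3,4). Summing Chebyshev distances along each leg and taking the cheapest ordering ((3,1) → (3,2) → (1,3) → (3,4)) gives a lower bound of 1 + 2 + 2 = 5 moves.
A route of 5 moves achieves this: (3,1) → (3,2) → (2,2) → (1,3) → (2,3) → (3,4).
Since 5 matches the lower bound, it is optimal.

5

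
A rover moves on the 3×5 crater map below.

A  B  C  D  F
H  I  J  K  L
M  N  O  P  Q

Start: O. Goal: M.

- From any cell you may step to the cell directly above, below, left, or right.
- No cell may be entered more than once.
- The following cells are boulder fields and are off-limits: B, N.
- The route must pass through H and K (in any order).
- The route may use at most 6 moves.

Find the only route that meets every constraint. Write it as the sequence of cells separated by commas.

O, P, K, J, I, H, M

The budget equals the shortest possible length, so every move has to be on a shortest route through the required cells.
Route from O: right 1 to P, up 1 to K, left 3 to H, down 1 to M — 6 moves in all.
Check: all required cells visited; 6 ≤ 6 moves.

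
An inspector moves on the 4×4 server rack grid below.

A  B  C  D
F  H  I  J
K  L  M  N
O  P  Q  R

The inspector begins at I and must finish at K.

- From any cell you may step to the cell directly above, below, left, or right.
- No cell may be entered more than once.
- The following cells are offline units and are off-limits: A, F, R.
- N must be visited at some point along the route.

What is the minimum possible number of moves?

5

Any route passes through N somewhere between I and K. Summing Manhattan distances along the two legs (I → N → K) gives a lower bound of 2 + 3 = 5 moves.
A route of 5 moves achieves this: I → J → N → M → L → K.
Since 5 matches the lower bound, it is optimal.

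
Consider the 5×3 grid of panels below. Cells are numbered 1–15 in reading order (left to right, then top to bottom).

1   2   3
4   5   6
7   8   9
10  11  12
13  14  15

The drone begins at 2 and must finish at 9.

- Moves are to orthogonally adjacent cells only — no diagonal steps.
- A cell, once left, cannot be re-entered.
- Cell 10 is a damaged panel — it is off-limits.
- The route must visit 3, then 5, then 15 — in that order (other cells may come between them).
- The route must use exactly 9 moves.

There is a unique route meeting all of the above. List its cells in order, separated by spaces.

The waypoints must appear in the order 3, 5, 15, with no cell reused.
Route from 2: right to 3, down to 6, left to 5, 3× down (reaching 14), right to 15, 2× up (reaching 9) — 9 moves in all.
Check: order respected (3 at step 1, 5 at step 3, 15 at step 7); 9 moves as required.

2 3 6 5 8 11 14 15 12 9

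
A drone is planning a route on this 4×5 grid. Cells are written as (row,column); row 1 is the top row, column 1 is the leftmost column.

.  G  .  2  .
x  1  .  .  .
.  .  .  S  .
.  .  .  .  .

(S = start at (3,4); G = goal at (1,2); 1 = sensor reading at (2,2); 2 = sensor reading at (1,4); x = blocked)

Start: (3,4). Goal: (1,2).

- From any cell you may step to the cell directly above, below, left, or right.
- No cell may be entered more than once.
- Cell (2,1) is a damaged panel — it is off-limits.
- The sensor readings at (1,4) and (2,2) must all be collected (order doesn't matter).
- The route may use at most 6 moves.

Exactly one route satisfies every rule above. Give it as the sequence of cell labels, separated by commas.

(3,4), (2,4), (1,4), (1,3), (2,3), (2,2), (1,2)

The 6-move cap with required stops at (1,4), (2,2) leaves no slack for detours.
Route from (3,4): up 2 to (1,4), left 1 to (1,3), down 1 to (2,3), left 1 to (2,2), up 1 to (1,2) — 6 moves in all.
Check: all required cells visited; 6 ≤ 6 moves.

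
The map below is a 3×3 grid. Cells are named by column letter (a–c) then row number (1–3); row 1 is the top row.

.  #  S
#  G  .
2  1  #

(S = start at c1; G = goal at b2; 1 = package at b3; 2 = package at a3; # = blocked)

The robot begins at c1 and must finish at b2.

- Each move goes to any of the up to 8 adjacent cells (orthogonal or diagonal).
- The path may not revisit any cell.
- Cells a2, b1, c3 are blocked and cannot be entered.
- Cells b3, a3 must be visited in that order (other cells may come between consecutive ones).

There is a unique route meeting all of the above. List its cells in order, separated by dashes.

c1 - c2 - b3 - a3 - b2

The waypoints must appear in the order b3, a3, with no cell reused.
Route from c1: down 1 to c2, down-left 1 to b3, left 1 to a3, up-right 1 to b2 — 4 moves in all.
Check: order respected (1 at step 2, 2 at step 3).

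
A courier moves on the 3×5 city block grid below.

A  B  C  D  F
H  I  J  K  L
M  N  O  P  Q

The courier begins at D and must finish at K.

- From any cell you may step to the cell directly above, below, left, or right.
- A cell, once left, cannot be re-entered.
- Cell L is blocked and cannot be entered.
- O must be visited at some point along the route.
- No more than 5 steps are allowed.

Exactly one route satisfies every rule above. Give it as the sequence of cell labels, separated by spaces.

D C J O P K

The budget equals the shortest possible length, so every move has to be on a shortest route through the required cells.
Route from D: left 1 to C, down 2 to O, right 1 to P, up 1 to K — 5 moves in all.
Check: all required cells visited; 5 ≤ 5 moves.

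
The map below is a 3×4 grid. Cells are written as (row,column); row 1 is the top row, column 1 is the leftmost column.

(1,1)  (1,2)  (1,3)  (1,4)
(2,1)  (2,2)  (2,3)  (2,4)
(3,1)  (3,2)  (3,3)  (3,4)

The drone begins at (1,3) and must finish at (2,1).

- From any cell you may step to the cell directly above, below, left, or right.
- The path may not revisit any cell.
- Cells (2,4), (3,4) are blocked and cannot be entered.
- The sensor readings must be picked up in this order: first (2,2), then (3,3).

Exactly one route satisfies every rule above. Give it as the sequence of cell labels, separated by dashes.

The waypoints must appear in the order (2,2), (3,3), with no cell reused.
Route from (1,3): left to (1,2), down to (2,2), right to (2,3), down to (3,3), 2× left (reaching (3,1)), up to (2,1) — 7 moves in all.
Check: order respected ((2,2) at step 2, (3,3) at step 4).

(1,3) - (1,2) - (2,2) - (2,3) - (3,3) - (3,2) - (3,1) - (2,1)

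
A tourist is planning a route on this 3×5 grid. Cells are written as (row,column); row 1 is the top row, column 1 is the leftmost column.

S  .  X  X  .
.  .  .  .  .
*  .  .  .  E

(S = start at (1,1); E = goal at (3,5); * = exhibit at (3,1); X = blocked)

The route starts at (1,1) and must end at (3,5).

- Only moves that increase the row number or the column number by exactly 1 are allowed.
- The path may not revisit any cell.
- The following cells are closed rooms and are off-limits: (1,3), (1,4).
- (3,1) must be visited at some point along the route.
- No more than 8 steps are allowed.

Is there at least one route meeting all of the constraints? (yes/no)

One route that works: (1,1) → (2,1) → (3,1) → (3,2) → (3,3) → (3,4) → (3,5).

yes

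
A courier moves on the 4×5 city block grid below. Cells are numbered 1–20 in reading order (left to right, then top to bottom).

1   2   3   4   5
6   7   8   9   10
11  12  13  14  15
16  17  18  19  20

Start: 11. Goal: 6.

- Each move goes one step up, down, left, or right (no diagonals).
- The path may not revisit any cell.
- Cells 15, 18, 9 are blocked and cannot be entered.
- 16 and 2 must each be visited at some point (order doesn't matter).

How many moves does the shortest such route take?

Any route passes through 16 and 2 in some order between 11 and 6. Summing Manhattan distances along each leg and taking the cheapest ordering (11 → 16 → 2 → 6) gives a lower bound of 1 + 4 + 2 = 7 moves.
A route of 7 moves achieves this: 11 → 16 → 17 → 12 → 7 → 2 → 1 → 6.
Since 7 matches the lower bound, it is optimal.

7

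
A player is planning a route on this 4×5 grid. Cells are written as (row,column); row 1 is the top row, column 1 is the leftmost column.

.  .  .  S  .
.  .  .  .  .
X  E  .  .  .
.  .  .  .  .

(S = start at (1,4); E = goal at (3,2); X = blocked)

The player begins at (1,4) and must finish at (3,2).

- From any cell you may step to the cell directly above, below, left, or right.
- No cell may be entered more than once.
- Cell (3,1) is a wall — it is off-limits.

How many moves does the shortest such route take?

The Manhattan distance from (1,4) to (3,2) is |1−3| + |4−2| = 4, so at least 4 moves are needed.
A route of 4 moves achieves this: (1,4) → (2,4) → (3,4) → (3,3) → (3,2).
Since 4 matches the lower bound, it is optimal.

4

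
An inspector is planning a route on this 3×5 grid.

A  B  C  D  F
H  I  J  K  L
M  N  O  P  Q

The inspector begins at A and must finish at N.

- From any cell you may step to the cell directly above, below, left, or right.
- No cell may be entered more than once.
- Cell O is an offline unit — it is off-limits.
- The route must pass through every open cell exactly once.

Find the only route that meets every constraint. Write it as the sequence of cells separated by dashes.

A - B - C - D - F - L - Q - P - K - J - I - H - M - N

Need to visit all 14 open cells exactly once, starting at A and ending at N.
Cell Q has only two open neighbours (L and P), so the path must pass straight through it: one of those is the cell it's entered from and the other is where it exits.
Route from A: right 4 to F, down 2 to Q, left 1 to P, up 1 to K, left 3 to H, down 1 to M, right 1 to N — 13 moves in all.
Check: all 14 open cells covered.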